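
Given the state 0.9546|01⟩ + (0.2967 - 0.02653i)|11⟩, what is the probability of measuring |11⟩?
0.08873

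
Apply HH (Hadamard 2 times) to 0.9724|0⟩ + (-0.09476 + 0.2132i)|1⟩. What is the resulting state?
0.9724|0⟩ + (-0.09476 + 0.2132i)|1⟩

H² = I, so an even number of Hadamards cancels: H^2 = I and the state is unchanged.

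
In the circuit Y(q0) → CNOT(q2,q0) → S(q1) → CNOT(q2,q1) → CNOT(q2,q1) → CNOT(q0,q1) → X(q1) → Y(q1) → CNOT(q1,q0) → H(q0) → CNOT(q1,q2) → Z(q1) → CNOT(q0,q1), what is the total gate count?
13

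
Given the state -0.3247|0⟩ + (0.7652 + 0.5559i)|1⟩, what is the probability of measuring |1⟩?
0.8946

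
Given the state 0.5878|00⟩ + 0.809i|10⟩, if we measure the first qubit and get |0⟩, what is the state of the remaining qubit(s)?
|0⟩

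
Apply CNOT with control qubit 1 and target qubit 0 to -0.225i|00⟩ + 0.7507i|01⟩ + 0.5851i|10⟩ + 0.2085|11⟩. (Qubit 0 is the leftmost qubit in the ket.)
-0.225i|00⟩ + 0.2085|01⟩ + 0.5851i|10⟩ + 0.7507i|11⟩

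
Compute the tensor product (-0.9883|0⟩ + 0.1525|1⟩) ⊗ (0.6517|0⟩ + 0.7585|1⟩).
-0.6441|00⟩ - 0.7496|01⟩ + 0.09938|10⟩ + 0.1157|11⟩

amp(|b₁b₂…⟩) = product of the factor amplitudes for bits b₁, b₂, …; only kets whose every factor amplitude is nonzero survive.
|00⟩: (-0.9883)(0.6517) = -0.6441
|01⟩: (-0.9883)(0.7585) = -0.7496
|10⟩: (0.1525)(0.6517) = 0.09938
|11⟩: (0.1525)(0.7585) = 0.1157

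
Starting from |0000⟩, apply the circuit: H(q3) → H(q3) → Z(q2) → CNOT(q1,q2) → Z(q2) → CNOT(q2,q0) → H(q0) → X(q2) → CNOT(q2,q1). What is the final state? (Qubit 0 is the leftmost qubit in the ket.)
1/√2|0110⟩ + 1/√2|1110⟩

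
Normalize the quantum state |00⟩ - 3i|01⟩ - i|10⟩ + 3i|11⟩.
0.2236|00⟩ - 0.6708i|01⟩ - 0.2236i|10⟩ + 0.6708i|11⟩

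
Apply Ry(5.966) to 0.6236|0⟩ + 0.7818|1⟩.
-0.7392|0⟩ - 0.6735|1⟩

Ry(5.966) = [[cos(θ/2), −sin(θ/2)], [sin(θ/2), cos(θ/2)]]; θ = 5.966, cos(θ/2) ≈ -0.987451, sin(θ/2) ≈ 0.157929.
With a = amp(|0⟩) = 0.6236 and b = amp(|1⟩) = 0.7818:
new amp(|0⟩) = (-0.987451)·a + (-0.157929)·b = -0.7392
new amp(|1⟩) = (0.157929)·a + (-0.987451)·b = -0.6735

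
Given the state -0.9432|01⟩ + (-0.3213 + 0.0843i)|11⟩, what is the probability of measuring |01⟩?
0.8896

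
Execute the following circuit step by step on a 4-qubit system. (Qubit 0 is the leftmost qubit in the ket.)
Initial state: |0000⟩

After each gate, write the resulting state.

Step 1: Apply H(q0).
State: 1/√2|0000⟩ + 1/√2|1000⟩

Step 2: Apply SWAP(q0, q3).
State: 1/√2|0000⟩ + 1/√2|0001⟩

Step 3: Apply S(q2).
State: 1/√2|0000⟩ + 1/√2|0001⟩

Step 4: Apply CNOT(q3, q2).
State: 1/√2|0000⟩ + 1/√2|0011⟩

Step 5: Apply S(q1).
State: 1/√2|0000⟩ + 1/√2|0011⟩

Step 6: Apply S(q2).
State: 1/√2|0000⟩ + (1/√2)i|0011⟩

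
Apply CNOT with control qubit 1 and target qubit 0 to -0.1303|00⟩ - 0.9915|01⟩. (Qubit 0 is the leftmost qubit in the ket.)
-0.1303|00⟩ - 0.9915|11⟩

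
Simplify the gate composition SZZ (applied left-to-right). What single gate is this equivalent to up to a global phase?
S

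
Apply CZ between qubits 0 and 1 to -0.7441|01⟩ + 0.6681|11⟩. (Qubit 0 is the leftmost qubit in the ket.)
-0.7441|01⟩ - 0.6681|11⟩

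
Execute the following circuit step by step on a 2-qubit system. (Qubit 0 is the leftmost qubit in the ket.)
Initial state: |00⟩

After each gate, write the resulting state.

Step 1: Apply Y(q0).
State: i|10⟩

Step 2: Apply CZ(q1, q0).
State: i|10⟩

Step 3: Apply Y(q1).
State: -|11⟩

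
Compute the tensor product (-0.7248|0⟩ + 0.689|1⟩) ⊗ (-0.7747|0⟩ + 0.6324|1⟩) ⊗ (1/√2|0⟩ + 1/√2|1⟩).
0.397|000⟩ + 0.397|001⟩ - 0.3241|010⟩ - 0.3241|011⟩ - 0.3774|100⟩ - 0.3774|101⟩ + 0.3081|110⟩ + 0.3081|111⟩

amp(|b₁b₂…⟩) = product of the factor amplitudes for bits b₁, b₂, …; only kets whose every factor amplitude is nonzero survive.
|000⟩: (-0.7248)(-0.7747)(1/√2) = 0.397
|001⟩: (-0.7248)(-0.7747)(1/√2) = 0.397
|010⟩: (-0.7248)(0.6324)(1/√2) = -0.3241
|011⟩: (-0.7248)(0.6324)(1/√2) = -0.3241
|100⟩: (0.689)(-0.7747)(1/√2) = -0.3774
|101⟩: (0.689)(-0.7747)(1/√2) = -0.3774
|110⟩: (0.689)(0.6324)(1/√2) = 0.3081
|111⟩: (0.689)(0.6324)(1/√2) = 0.3081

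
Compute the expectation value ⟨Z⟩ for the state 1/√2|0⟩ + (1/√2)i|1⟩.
0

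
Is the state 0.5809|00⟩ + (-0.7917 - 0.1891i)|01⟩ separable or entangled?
Separable

Writing the state as a|00⟩ + b|01⟩ + c|10⟩ + d|11⟩, it is a product state iff ad − bc = 0.
Here (a, b, c, d) = (0.5809, (-0.7917 - 0.1891i), 0, 0): ad − bc = (0.5809)(0) − (-0.7917 - 0.1891i)(0) = 0, so the state is separable.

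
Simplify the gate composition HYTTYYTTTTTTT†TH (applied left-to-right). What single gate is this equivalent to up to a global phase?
Y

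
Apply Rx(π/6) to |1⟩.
-0.2588i|0⟩ + 0.9659|1⟩

Rx(π/6) = [[cos(θ/2), −i·sin(θ/2)], [−i·sin(θ/2), cos(θ/2)]]; θ = π/6, cos(θ/2) ≈ 0.965926, sin(θ/2) ≈ 0.258819.
With a = amp(|0⟩) = 0 and b = amp(|1⟩) = 1:
new amp(|0⟩) = (0.965926)·a + (-0.258819i)·b = -0.2588i
new amp(|1⟩) = (-0.258819i)·a + (0.965926)·b = 0.9659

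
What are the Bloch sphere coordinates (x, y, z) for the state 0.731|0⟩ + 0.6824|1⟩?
(0.9977, 0, 0.06869)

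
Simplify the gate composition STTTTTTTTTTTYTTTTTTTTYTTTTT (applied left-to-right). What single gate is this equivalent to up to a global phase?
S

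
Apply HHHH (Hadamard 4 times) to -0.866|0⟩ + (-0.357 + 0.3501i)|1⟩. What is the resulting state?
-0.866|0⟩ + (-0.357 + 0.3501i)|1⟩

H² = I, so an even number of Hadamards cancels: H^4 = I and the state is unchanged.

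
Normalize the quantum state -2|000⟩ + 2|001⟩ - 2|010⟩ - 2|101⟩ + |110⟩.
-0.4851|000⟩ + 0.4851|001⟩ - 0.4851|010⟩ - 0.4851|101⟩ + 0.2425|110⟩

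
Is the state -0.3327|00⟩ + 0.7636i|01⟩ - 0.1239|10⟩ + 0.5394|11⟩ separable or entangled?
Entangled

Writing the state as a|00⟩ + b|01⟩ + c|10⟩ + d|11⟩, it is a product state iff ad − bc = 0.
Here (a, b, c, d) = (-0.3327, 0.7636i, -0.1239, 0.5394): ad − bc = (-0.3327)(0.5394) − (0.7636i)(-0.1239) = (-0.1795 + 0.09461i) ≠ 0, so the state is entangled.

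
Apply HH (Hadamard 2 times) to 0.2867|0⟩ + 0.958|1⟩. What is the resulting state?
0.2867|0⟩ + 0.958|1⟩

H² = I, so an even number of Hadamards cancels: H^2 = I and the state is unchanged.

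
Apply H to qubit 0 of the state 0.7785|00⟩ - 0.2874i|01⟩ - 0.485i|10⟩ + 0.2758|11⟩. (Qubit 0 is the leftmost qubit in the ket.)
(0.5505 - 0.3429i)|00⟩ + (0.195 - 0.2032i)|01⟩ + (0.5505 + 0.3429i)|10⟩ + (-0.195 - 0.2032i)|11⟩

H on qubit 0 mixes each pair of kets that differ only in qubit 0: amplitudes (a, b) of (|…0…⟩, |…1…⟩) become ((a + b)/√2, (a − b)/√2). Kets absent from the input have amplitude 0.
(|00⟩, |10⟩): (a, b) = (0.7785, -0.485i) → ((0.5505 - 0.3429i), (0.5505 + 0.3429i))
(|01⟩, |11⟩): (a, b) = (-0.2874i, 0.2758) → ((0.195 - 0.2032i), (-0.195 - 0.2032i))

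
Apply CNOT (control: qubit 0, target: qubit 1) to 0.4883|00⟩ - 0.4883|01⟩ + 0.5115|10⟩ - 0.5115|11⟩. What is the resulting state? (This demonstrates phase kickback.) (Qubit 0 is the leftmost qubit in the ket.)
0.4883|00⟩ - 0.4883|01⟩ - 0.5115|10⟩ + 0.5115|11⟩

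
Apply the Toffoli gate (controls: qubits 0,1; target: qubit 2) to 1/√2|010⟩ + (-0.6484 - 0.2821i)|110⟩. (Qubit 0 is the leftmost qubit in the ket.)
1/√2|010⟩ + (-0.6484 - 0.2821i)|111⟩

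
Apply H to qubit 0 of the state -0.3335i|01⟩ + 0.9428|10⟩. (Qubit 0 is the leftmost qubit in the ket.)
0.6667|00⟩ - 0.2358i|01⟩ - 0.6667|10⟩ - 0.2358i|11⟩

H on qubit 0 mixes each pair of kets that differ only in qubit 0: amplitudes (a, b) of (|…0…⟩, |…1…⟩) become ((a + b)/√2, (a − b)/√2). Kets absent from the input have amplitude 0.
(|00⟩, |10⟩): (a, b) = (0, 0.9428) → (0.6667, -0.6667)
(|01⟩, |11⟩): (a, b) = (-0.3335i, 0) → (-0.2358i, -0.2358i)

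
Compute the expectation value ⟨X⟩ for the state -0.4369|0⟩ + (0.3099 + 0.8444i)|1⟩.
-0.2708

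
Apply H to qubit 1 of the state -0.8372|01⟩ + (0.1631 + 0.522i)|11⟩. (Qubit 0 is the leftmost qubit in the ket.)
-0.592|00⟩ + 0.592|01⟩ + (0.1153 + 0.3691i)|10⟩ + (-0.1153 - 0.3691i)|11⟩

H on qubit 1 mixes each pair of kets that differ only in qubit 1: amplitudes (a, b) of (|…0…⟩, |…1…⟩) become ((a + b)/√2, (a − b)/√2). Kets absent from the input have amplitude 0.
(|00⟩, |01⟩): (a, b) = (0, -0.8372) → (-0.592, 0.592)
(|10⟩, |11⟩): (a, b) = (0, (0.1631 + 0.522i)) → ((0.1153 + 0.3691i), (-0.1153 - 0.3691i))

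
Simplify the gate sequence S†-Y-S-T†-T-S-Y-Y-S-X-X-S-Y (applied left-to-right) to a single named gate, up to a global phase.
S†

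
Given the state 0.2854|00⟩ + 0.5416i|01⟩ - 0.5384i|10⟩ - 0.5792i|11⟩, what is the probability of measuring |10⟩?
0.2899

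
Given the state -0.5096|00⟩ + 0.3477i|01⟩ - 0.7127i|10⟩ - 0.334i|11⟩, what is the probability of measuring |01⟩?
0.1209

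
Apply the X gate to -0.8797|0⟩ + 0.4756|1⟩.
0.4756|0⟩ - 0.8797|1⟩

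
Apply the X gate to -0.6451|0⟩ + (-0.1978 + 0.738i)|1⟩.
(-0.1978 + 0.738i)|0⟩ - 0.6451|1⟩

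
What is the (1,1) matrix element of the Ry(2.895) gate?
0.123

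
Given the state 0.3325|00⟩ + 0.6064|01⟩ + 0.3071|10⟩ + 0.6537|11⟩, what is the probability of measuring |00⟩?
0.1106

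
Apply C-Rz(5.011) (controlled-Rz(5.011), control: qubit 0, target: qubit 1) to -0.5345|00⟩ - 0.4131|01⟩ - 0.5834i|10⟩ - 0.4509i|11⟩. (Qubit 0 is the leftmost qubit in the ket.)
-0.5345|00⟩ - 0.4131|01⟩ + (-0.3466 + 0.4693i)|10⟩ + (0.2679 + 0.3627i)|11⟩

C-Rz(5.011) leaves the control-|0⟩ kets |00⟩, |01⟩ unchanged and applies Rz(5.011) to qubit 1 on the control-|1⟩ pair (|10⟩, |11⟩).
Rz(5.011) = [[e^(−iθ/2), 0], [0, e^(iθ/2)]] with e^(±iθ/2) = cos(θ/2) ± i·sin(θ/2); θ = 5.011, cos(θ/2) ≈ -0.804423, sin(θ/2) ≈ 0.594057.
With a = amp(|10⟩) = -0.5834i and b = amp(|11⟩) = -0.4509i:
new amp(|10⟩) = (-0.804423 - 0.594057i)·a = (-0.3466 + 0.4693i)
new amp(|11⟩) = (-0.804423 + 0.594057i)·b = (0.2679 + 0.3627i)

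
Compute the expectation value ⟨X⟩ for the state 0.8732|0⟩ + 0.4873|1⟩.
0.851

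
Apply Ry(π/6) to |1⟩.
-0.2588|0⟩ + 0.9659|1⟩

Ry(π/6) = [[cos(θ/2), −sin(θ/2)], [sin(θ/2), cos(θ/2)]]; θ = π/6, cos(θ/2) ≈ 0.965926, sin(θ/2) ≈ 0.258819.
With a = amp(|0⟩) = 0 and b = amp(|1⟩) = 1:
new amp(|0⟩) = (0.965926)·a + (-0.258819)·b = -0.2588
new amp(|1⟩) = (0.258819)·a + (0.965926)·b = 0.9659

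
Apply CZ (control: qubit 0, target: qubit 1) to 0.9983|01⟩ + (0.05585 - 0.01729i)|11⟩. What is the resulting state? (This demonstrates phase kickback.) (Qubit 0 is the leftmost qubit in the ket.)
0.9983|01⟩ + (-0.05585 + 0.01729i)|11⟩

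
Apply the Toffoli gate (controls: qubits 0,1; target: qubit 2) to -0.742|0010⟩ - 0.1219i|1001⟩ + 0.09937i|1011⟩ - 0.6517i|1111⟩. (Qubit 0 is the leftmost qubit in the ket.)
-0.742|0010⟩ - 0.1219i|1001⟩ + 0.09937i|1011⟩ - 0.6517i|1101⟩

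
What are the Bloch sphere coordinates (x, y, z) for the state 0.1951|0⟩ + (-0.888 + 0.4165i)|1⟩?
(-0.3465, 0.1625, -0.924)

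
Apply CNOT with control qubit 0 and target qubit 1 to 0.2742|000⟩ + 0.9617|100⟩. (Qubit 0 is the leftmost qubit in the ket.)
0.2742|000⟩ + 0.9617|110⟩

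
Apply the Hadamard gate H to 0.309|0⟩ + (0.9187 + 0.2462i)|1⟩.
(0.8681 + 0.1741i)|0⟩ + (-0.4311 - 0.1741i)|1⟩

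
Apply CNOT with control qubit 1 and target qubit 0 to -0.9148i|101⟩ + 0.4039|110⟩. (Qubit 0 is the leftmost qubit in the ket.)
0.4039|010⟩ - 0.9148i|101⟩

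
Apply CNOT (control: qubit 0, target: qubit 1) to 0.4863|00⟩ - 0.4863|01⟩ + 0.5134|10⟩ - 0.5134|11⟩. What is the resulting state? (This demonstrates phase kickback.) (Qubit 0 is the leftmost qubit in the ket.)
0.4863|00⟩ - 0.4863|01⟩ - 0.5134|10⟩ + 0.5134|11⟩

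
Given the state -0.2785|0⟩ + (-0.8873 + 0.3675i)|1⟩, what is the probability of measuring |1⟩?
0.9224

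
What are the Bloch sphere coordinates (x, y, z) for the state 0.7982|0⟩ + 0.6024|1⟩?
(0.9617, 0, 0.2742)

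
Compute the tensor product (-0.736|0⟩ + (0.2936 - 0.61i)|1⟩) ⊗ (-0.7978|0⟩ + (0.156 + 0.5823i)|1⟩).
0.5872|00⟩ + (-0.1148 - 0.4286i)|01⟩ + (-0.2342 + 0.4867i)|10⟩ + (0.401 + 0.0758i)|11⟩

amp(|b₁b₂…⟩) = product of the factor amplitudes for bits b₁, b₂, …; only kets whose every factor amplitude is nonzero survive.
|00⟩: (-0.736)(-0.7978) = 0.5872
|01⟩: (-0.736)(0.156 + 0.5823i) = (-0.1148 - 0.4286i)
|10⟩: (0.2936 - 0.61i)(-0.7978) = (-0.2342 + 0.4867i)
|11⟩: (0.2936 - 0.61i)(0.156 + 0.5823i) = (0.401 + 0.0758i)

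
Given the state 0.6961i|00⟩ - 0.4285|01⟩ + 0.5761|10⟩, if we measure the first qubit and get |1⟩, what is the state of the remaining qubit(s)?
|0⟩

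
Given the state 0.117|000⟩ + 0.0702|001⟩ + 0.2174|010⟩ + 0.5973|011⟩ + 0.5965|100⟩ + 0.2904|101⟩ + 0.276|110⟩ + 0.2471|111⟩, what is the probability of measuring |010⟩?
0.04726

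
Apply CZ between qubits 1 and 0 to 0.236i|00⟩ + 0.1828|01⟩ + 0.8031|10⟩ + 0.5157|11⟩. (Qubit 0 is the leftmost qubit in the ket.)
0.236i|00⟩ + 0.1828|01⟩ + 0.8031|10⟩ - 0.5157|11⟩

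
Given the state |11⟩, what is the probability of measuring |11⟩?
1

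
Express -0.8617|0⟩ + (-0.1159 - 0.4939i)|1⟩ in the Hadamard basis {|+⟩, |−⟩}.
(-0.6913 - 0.3492i)|+⟩ + (-0.5274 + 0.3492i)|−⟩

With |ψ⟩ = α|0⟩ + β|1⟩, the Hadamard-basis coefficients are ⟨+|ψ⟩ = (α + β)/√2 and ⟨−|ψ⟩ = (α − β)/√2.
Here α = -0.8617, β = (-0.1159 - 0.4939i): (α + β)/√2 = (-0.6913 - 0.3492i), (α − β)/√2 = (-0.5274 + 0.3492i).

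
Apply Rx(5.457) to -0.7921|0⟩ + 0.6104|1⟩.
(0.7255 - 0.245i)|0⟩ + (-0.5591 + 0.318i)|1⟩

Rx(5.457) = [[cos(θ/2), −i·sin(θ/2)], [−i·sin(θ/2), cos(θ/2)]]; θ = 5.457, cos(θ/2) ≈ -0.915884, sin(θ/2) ≈ 0.401444.
With a = amp(|0⟩) = -0.7921 and b = amp(|1⟩) = 0.6104:
new amp(|0⟩) = (-0.915884)·a + (-0.401444i)·b = (0.7255 - 0.245i)
new amp(|1⟩) = (-0.401444i)·a + (-0.915884)·b = (-0.5591 + 0.318i)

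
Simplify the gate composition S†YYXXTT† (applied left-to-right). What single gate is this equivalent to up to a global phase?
S†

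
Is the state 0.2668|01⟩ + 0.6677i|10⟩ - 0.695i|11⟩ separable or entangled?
Entangled

Writing the state as a|00⟩ + b|01⟩ + c|10⟩ + d|11⟩, it is a product state iff ad − bc = 0.
Here (a, b, c, d) = (0, 0.2668, 0.6677i, -0.695i): ad − bc = (0)(-0.695i) − (0.2668)(0.6677i) = -0.1781i ≠ 0, so the state is entangled.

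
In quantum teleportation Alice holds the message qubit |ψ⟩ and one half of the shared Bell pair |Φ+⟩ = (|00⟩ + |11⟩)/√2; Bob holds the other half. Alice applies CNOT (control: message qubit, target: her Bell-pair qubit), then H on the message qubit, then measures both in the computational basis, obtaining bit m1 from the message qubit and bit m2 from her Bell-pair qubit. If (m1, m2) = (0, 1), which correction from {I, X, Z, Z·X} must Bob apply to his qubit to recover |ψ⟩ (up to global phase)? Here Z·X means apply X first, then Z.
X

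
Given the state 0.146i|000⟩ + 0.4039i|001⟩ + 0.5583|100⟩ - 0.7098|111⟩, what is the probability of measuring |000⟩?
0.02132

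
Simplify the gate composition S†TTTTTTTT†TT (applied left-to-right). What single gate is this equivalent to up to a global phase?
S†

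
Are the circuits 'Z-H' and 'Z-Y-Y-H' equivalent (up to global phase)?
Yes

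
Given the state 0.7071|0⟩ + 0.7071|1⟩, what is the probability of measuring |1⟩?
0.5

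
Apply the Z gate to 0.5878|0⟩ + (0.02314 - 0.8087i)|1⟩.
0.5878|0⟩ + (-0.02314 + 0.8087i)|1⟩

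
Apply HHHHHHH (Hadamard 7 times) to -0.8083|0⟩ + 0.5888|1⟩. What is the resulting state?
-0.1552|0⟩ - 0.9879|1⟩

H² = I, so H^7 = H: a single Hadamard. With (a, b) = (-0.8083, 0.5888), H gives ((a + b)/√2, (a − b)/√2) = (-0.1552, -0.9879).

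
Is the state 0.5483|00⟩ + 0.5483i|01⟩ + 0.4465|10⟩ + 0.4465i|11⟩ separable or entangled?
Separable

Writing the state as a|00⟩ + b|01⟩ + c|10⟩ + d|11⟩, it is a product state iff ad − bc = 0.
Here (a, b, c, d) = (0.5483, 0.5483i, 0.4465, 0.4465i): ad − bc = (0.5483)(0.4465i) − (0.5483i)(0.4465) = 0, so the state is separable.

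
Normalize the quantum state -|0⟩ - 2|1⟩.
-1/√5|0⟩ - 0.8944|1⟩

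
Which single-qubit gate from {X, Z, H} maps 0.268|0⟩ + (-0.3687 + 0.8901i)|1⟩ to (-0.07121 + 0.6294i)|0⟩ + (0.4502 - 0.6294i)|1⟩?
H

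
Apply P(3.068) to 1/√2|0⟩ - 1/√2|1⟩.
1/√2|0⟩ + (0.7052 - 0.05199i)|1⟩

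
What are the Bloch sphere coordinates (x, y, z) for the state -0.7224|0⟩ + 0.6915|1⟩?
(-0.9991, 0, 0.04369)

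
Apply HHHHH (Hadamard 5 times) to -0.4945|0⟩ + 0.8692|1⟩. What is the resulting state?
0.265|0⟩ - 0.9643|1⟩

H² = I, so H^5 = H: a single Hadamard. With (a, b) = (-0.4945, 0.8692), H gives ((a + b)/√2, (a − b)/√2) = (0.265, -0.9643).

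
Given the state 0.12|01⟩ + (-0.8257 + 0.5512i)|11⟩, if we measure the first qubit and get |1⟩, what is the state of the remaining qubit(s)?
(-0.8317 + 0.5552i)|1⟩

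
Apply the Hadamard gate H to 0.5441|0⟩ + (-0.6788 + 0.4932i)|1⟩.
(-0.09525 + 0.3487i)|0⟩ + (0.8647 - 0.3487i)|1⟩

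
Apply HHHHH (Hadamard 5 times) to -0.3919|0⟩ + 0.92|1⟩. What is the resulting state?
0.3734|0⟩ - 0.9277|1⟩

H² = I, so H^5 = H: a single Hadamard. With (a, b) = (-0.3919, 0.92), H gives ((a + b)/√2, (a − b)/√2) = (0.3734, -0.9277).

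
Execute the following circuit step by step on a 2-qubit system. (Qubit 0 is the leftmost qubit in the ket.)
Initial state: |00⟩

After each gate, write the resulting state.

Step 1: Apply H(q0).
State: 1/√2|00⟩ + 1/√2|10⟩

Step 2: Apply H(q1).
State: 1/2|00⟩ + 1/2|01⟩ + 1/2|10⟩ + 1/2|11⟩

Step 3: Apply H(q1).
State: 1/√2|00⟩ + 1/√2|10⟩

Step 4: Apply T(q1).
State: 1/√2|00⟩ + 1/√2|10⟩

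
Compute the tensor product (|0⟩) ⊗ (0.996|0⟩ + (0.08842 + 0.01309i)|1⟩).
0.996|00⟩ + (0.08842 + 0.01309i)|01⟩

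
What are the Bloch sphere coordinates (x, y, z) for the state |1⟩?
(0, 0, -1)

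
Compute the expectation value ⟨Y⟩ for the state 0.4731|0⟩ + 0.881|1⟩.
0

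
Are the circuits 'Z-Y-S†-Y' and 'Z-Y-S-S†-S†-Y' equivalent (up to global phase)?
Yes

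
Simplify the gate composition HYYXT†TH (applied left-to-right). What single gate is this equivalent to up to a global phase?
Z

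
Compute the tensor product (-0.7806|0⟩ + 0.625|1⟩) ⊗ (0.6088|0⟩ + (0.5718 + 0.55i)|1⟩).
-0.4752|00⟩ + (-0.4463 - 0.4293i)|01⟩ + 0.3805|10⟩ + (0.3574 + 0.3438i)|11⟩

amp(|b₁b₂…⟩) = product of the factor amplitudes for bits b₁, b₂, …; only kets whose every factor amplitude is nonzero survive.
|00⟩: (-0.7806)(0.6088) = -0.4752
|01⟩: (-0.7806)(0.5718 + 0.55i) = (-0.4463 - 0.4293i)
|10⟩: (0.625)(0.6088) = 0.3805
|11⟩: (0.625)(0.5718 + 0.55i) = (0.3574 + 0.3438i)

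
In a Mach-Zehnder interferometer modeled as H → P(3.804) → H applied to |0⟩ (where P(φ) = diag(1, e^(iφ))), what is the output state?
(0.1057 - 0.3075i)|0⟩ + (0.8943 + 0.3075i)|1⟩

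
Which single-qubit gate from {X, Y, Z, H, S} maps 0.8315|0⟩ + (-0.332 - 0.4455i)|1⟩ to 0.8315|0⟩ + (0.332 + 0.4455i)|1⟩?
Z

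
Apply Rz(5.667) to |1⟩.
(-0.9529 + 0.3032i)|1⟩

Rz(5.667) = [[e^(−iθ/2), 0], [0, e^(iθ/2)]] with e^(±iθ/2) = cos(θ/2) ± i·sin(θ/2); θ = 5.667, cos(θ/2) ≈ -0.952914, sin(θ/2) ≈ 0.303242.
With a = amp(|0⟩) = 0 and b = amp(|1⟩) = 1:
new amp(|0⟩) = (-0.952914 - 0.303242i)·a = 0
new amp(|1⟩) = (-0.952914 + 0.303242i)·b = (-0.9529 + 0.3032i)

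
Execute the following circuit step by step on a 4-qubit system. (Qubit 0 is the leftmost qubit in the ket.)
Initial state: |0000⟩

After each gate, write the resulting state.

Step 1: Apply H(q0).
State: 1/√2|0000⟩ + 1/√2|1000⟩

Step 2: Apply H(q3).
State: 1/2|0000⟩ + 1/2|0001⟩ + 1/2|1000⟩ + 1/2|1001⟩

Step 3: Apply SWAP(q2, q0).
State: 1/2|0000⟩ + 1/2|0001⟩ + 1/2|0010⟩ + 1/2|0011⟩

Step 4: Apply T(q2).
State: 1/2|0000⟩ + 1/2|0001⟩ + (1/√8 + (1/√8)i)|0010⟩ + (1/√8 + (1/√8)i)|0011⟩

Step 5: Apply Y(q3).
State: -(1/2)i|0000⟩ + (1/2)i|0001⟩ + (1/√8 - (1/√8)i)|0010⟩ + (-1/√8 + (1/√8)i)|0011⟩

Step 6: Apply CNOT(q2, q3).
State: -(1/2)i|0000⟩ + (1/2)i|0001⟩ + (-1/√8 + (1/√8)i)|0010⟩ + (1/√8 - (1/√8)i)|0011⟩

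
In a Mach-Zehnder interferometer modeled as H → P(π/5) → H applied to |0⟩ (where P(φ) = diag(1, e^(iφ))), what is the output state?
(0.9045 + 0.2939i)|0⟩ + (0.09549 - 0.2939i)|1⟩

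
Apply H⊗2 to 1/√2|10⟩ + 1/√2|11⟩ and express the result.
1/√2|00⟩ - 1/√2|10⟩

H⊗2 gives amp(|y⟩) = (1/2) Σ_x (−1)^(x·y) amp(|x⟩), where x·y is the number of positions in which both x and y have a 1.
|00⟩: (1/√2 + 1/√2)/2 = 1/√2
|01⟩: (1/√2 - 1/√2)/2 = 0
|10⟩: (-1/√2 - 1/√2)/2 = -1/√2
|11⟩: (-1/√2 + 1/√2)/2 = 0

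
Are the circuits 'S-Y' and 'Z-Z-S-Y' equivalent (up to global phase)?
Yes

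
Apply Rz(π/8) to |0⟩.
(0.9808 - 0.1951i)|0⟩

Rz(π/8) = [[e^(−iθ/2), 0], [0, e^(iθ/2)]] with e^(±iθ/2) = cos(θ/2) ± i·sin(θ/2); θ = π/8, cos(θ/2) ≈ 0.980785, sin(θ/2) ≈ 0.19509.
With a = amp(|0⟩) = 1 and b = amp(|1⟩) = 0:
new amp(|0⟩) = (0.980785 - 0.19509i)·a = (0.9808 - 0.1951i)
new amp(|1⟩) = (0.980785 + 0.19509i)·b = 0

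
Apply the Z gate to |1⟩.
-|1⟩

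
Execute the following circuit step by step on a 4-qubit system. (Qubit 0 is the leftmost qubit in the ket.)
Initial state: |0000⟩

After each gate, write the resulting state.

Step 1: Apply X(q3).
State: |0001⟩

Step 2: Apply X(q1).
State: |0101⟩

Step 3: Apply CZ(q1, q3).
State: -|0101⟩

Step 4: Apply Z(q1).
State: |0101⟩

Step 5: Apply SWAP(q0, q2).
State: |0101⟩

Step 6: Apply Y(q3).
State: -i|0100⟩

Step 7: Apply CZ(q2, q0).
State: -i|0100⟩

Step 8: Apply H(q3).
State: -(1/√2)i|0100⟩ - (1/√2)i|0101⟩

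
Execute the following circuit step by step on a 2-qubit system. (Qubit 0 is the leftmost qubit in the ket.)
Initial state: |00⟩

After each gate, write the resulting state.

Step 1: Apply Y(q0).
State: i|10⟩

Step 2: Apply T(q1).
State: i|10⟩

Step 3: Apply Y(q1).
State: -|11⟩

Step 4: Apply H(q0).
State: -1/√2|01⟩ + 1/√2|11⟩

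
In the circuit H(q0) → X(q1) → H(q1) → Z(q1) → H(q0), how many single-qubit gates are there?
5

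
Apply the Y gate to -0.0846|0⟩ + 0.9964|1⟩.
-0.9964i|0⟩ - 0.0846i|1⟩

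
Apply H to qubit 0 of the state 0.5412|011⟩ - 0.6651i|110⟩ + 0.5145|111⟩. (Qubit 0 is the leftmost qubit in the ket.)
-0.4703i|010⟩ + 0.7465|011⟩ + 0.4703i|110⟩ + 0.01888|111⟩

H on qubit 0 mixes each pair of kets that differ only in qubit 0: amplitudes (a, b) of (|…0…⟩, |…1…⟩) become ((a + b)/√2, (a − b)/√2). Kets absent from the input have amplitude 0.
(|010⟩, |110⟩): (a, b) = (0, -0.6651i) → (-0.4703i, 0.4703i)
(|011⟩, |111⟩): (a, b) = (0.5412, 0.5145) → (0.7465, 0.01888)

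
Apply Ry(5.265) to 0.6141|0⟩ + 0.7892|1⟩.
-0.9209|0⟩ - 0.3898|1⟩

Ry(5.265) = [[cos(θ/2), −sin(θ/2)], [sin(θ/2), cos(θ/2)]]; θ = 5.265, cos(θ/2) ≈ -0.873187, sin(θ/2) ≈ 0.487385.
With a = amp(|0⟩) = 0.6141 and b = amp(|1⟩) = 0.7892:
new amp(|0⟩) = (-0.873187)·a + (-0.487385)·b = -0.9209
new amp(|1⟩) = (0.487385)·a + (-0.873187)·b = -0.3898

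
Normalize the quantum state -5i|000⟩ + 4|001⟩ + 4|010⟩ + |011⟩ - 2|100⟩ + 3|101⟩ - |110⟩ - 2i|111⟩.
-0.5735i|000⟩ + 0.4588|001⟩ + 0.4588|010⟩ + 0.1147|011⟩ - 0.2294|100⟩ + 0.3441|101⟩ - 0.1147|110⟩ - 0.2294i|111⟩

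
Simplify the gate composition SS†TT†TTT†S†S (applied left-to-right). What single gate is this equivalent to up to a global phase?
T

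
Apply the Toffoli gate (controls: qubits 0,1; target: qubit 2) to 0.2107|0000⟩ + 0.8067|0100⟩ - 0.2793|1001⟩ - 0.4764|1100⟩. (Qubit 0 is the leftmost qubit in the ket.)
0.2107|0000⟩ + 0.8067|0100⟩ - 0.2793|1001⟩ - 0.4764|1110⟩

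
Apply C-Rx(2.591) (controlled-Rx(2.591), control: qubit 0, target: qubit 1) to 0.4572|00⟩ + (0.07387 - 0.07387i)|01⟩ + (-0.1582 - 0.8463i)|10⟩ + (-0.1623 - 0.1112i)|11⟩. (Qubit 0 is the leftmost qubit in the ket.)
0.4572|00⟩ + (0.07387 - 0.07387i)|01⟩ + (-0.15 - 0.07386i)|10⟩ + (-0.8586 + 0.122i)|11⟩

C-Rx(2.591) leaves the control-|0⟩ kets |00⟩, |01⟩ unchanged and applies Rx(2.591) to qubit 1 on the control-|1⟩ pair (|10⟩, |11⟩).
Rx(2.591) = [[cos(θ/2), −i·sin(θ/2)], [−i·sin(θ/2), cos(θ/2)]]; θ = 2.591, cos(θ/2) ≈ 0.271832, sin(θ/2) ≈ 0.962345.
With a = amp(|10⟩) = (-0.1582 - 0.8463i) and b = amp(|11⟩) = (-0.1623 - 0.1112i):
new amp(|10⟩) = (0.271832)·a + (-0.962345i)·b = (-0.15 - 0.07386i)
new amp(|11⟩) = (-0.962345i)·a + (0.271832)·b = (-0.8586 + 0.122i)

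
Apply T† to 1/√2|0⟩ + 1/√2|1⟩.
1/√2|0⟩ + (1/2 - (1/2)i)|1⟩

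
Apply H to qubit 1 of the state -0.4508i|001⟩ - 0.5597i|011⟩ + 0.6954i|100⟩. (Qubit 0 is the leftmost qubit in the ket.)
-0.7145i|001⟩ + 0.077i|011⟩ + 0.4917i|100⟩ + 0.4917i|110⟩

H on qubit 1 mixes each pair of kets that differ only in qubit 1: amplitudes (a, b) of (|…0…⟩, |…1…⟩) become ((a + b)/√2, (a − b)/√2). Kets absent from the input have amplitude 0.
(|001⟩, |011⟩): (a, b) = (-0.4508i, -0.5597i) → (-0.7145i, 0.077i)
(|100⟩, |110⟩): (a, b) = (0.6954i, 0) → (0.4917i, 0.4917i)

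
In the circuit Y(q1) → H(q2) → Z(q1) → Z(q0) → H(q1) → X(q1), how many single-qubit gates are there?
6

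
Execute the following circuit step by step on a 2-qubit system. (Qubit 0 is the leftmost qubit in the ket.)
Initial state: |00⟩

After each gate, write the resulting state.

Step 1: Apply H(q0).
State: 1/√2|00⟩ + 1/√2|10⟩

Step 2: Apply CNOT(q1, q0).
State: 1/√2|00⟩ + 1/√2|10⟩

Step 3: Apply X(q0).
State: 1/√2|00⟩ + 1/√2|10⟩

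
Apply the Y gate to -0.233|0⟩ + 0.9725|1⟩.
-0.9725i|0⟩ - 0.233i|1⟩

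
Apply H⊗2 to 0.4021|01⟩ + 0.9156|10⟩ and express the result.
0.6589|00⟩ + 0.2568|01⟩ - 0.2568|10⟩ - 0.6589|11⟩

H⊗2 gives amp(|y⟩) = (1/2) Σ_x (−1)^(x·y) amp(|x⟩), where x·y is the number of positions in which both x and y have a 1.
|00⟩: (0.4021 + 0.9156)/2 = 0.6589
|01⟩: (-0.4021 + 0.9156)/2 = 0.2568
|10⟩: (0.4021 - 0.9156)/2 = -0.2568
|11⟩: (-0.4021 - 0.9156)/2 = -0.6589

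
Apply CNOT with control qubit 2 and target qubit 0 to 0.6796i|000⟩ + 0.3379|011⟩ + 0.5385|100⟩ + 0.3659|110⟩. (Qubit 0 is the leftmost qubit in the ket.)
0.6796i|000⟩ + 0.5385|100⟩ + 0.3659|110⟩ + 0.3379|111⟩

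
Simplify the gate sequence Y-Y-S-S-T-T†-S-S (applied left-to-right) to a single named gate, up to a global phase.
I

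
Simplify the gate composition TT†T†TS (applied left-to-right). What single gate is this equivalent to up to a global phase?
S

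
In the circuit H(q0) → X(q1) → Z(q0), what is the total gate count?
3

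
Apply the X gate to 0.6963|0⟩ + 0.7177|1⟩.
0.7177|0⟩ + 0.6963|1⟩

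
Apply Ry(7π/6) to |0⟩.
-0.2588|0⟩ + 0.9659|1⟩

Ry(7π/6) = [[cos(θ/2), −sin(θ/2)], [sin(θ/2), cos(θ/2)]]; θ = 7π/6, cos(θ/2) ≈ -0.258819, sin(θ/2) ≈ 0.965926.
With a = amp(|0⟩) = 1 and b = amp(|1⟩) = 0:
new amp(|0⟩) = (-0.258819)·a + (-0.965926)·b = -0.2588
new amp(|1⟩) = (0.965926)·a + (-0.258819)·b = 0.9659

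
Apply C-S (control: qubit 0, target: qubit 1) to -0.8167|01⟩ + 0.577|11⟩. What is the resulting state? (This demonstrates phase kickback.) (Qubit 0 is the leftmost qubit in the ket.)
-0.8167|01⟩ + 0.577i|11⟩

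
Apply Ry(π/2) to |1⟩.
-1/√2|0⟩ + 1/√2|1⟩

Ry(π/2) = [[cos(θ/2), −sin(θ/2)], [sin(θ/2), cos(θ/2)]]; θ = π/2, cos(θ/2) ≈ 0.707107, sin(θ/2) ≈ 0.707107.
With a = amp(|0⟩) = 0 and b = amp(|1⟩) = 1:
new amp(|0⟩) = (0.707107)·a + (-0.707107)·b = -1/√2
new amp(|1⟩) = (0.707107)·a + (0.707107)·b = 1/√2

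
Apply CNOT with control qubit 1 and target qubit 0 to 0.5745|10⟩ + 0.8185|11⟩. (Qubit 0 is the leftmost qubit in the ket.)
0.8185|01⟩ + 0.5745|10⟩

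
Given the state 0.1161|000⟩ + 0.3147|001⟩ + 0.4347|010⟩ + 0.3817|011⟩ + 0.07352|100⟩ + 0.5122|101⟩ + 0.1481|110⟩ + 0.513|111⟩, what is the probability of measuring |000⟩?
0.01348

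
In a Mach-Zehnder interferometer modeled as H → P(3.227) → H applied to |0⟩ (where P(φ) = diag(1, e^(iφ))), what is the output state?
(0.001822 - 0.04265i)|0⟩ + (0.9982 + 0.04265i)|1⟩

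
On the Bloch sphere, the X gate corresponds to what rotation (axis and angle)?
Rotation by π around the x-axis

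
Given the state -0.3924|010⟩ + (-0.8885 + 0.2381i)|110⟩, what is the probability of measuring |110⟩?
0.8461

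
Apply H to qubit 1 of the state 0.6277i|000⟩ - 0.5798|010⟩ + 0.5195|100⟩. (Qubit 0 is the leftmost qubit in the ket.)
(-0.41 + 0.4439i)|000⟩ + (0.41 + 0.4439i)|010⟩ + 0.3673|100⟩ + 0.3673|110⟩

H on qubit 1 mixes each pair of kets that differ only in qubit 1: amplitudes (a, b) of (|…0…⟩, |…1…⟩) become ((a + b)/√2, (a − b)/√2). Kets absent from the input have amplitude 0.
(|000⟩, |010⟩): (a, b) = (0.6277i, -0.5798) → ((-0.41 + 0.4439i), (0.41 + 0.4439i))
(|100⟩, |110⟩): (a, b) = (0.5195, 0) → (0.3673, 0.3673)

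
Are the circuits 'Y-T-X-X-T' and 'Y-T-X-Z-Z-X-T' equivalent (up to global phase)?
Yes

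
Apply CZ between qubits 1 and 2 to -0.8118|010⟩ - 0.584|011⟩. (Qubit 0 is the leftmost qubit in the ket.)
-0.8118|010⟩ + 0.584|011⟩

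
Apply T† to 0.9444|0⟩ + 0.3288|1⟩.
0.9444|0⟩ + (0.2325 - 0.2325i)|1⟩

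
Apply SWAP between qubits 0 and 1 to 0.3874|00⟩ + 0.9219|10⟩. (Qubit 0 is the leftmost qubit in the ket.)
0.3874|00⟩ + 0.9219|01⟩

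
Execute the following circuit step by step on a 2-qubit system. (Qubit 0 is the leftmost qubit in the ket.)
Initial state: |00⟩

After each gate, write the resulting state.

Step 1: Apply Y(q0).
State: i|10⟩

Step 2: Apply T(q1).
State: i|10⟩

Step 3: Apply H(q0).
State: (1/√2)i|00⟩ - (1/√2)i|10⟩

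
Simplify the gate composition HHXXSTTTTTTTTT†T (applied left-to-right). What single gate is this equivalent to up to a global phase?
S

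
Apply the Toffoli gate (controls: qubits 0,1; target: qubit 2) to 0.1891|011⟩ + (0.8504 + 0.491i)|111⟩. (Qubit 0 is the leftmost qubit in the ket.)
0.1891|011⟩ + (0.8504 + 0.491i)|110⟩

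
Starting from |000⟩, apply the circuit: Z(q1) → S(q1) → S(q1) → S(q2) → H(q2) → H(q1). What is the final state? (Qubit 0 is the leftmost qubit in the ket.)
1/2|000⟩ + 1/2|001⟩ + 1/2|010⟩ + 1/2|011⟩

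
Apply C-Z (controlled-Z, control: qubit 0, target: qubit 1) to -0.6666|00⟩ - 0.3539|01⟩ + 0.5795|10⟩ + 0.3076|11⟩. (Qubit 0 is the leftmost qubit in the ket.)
-0.6666|00⟩ - 0.3539|01⟩ + 0.5795|10⟩ - 0.3076|11⟩

C-Z leaves the control-|0⟩ kets |00⟩, |01⟩ unchanged and applies Z to qubit 1 on the control-|1⟩ pair (|10⟩, |11⟩).
Z = [[1, 0], [0, -1]].
With a = amp(|10⟩) = 0.5795 and b = amp(|11⟩) = 0.3076:
new amp(|10⟩) = (1)·a = 0.5795
new amp(|11⟩) = (-1)·b = -0.3076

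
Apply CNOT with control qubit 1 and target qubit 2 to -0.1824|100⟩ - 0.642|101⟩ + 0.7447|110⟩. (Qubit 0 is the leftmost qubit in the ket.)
-0.1824|100⟩ - 0.642|101⟩ + 0.7447|111⟩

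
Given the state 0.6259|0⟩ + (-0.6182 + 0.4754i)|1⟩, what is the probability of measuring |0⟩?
0.3918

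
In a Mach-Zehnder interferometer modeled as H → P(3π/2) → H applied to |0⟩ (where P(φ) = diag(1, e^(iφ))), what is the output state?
(1/2 - (1/2)i)|0⟩ + (1/2 + (1/2)i)|1⟩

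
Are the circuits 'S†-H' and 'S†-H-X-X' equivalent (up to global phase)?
Yes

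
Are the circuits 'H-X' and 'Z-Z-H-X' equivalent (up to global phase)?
Yes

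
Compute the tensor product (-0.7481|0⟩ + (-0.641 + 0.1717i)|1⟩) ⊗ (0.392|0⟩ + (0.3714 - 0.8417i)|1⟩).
-0.2933|00⟩ + (-0.2778 + 0.6297i)|01⟩ + (-0.2513 + 0.06731i)|10⟩ + (-0.09355 + 0.6033i)|11⟩

amp(|b₁b₂…⟩) = product of the factor amplitudes for bits b₁, b₂, …; only kets whose every factor amplitude is nonzero survive.
|00⟩: (-0.7481)(0.392) = -0.2933
|01⟩: (-0.7481)(0.3714 - 0.8417i) = (-0.2778 + 0.6297i)
|10⟩: (-0.641 + 0.1717i)(0.392) = (-0.2513 + 0.06731i)
|11⟩: (-0.641 + 0.1717i)(0.3714 - 0.8417i) = (-0.09355 + 0.6033i)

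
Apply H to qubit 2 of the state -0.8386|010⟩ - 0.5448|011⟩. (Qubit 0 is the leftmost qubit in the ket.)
-0.9782|010⟩ - 0.2077|011⟩

H on qubit 2 mixes each pair of kets that differ only in qubit 2: amplitudes (a, b) of (|…0…⟩, |…1…⟩) become ((a + b)/√2, (a − b)/√2). Kets absent from the input have amplitude 0.
(|010⟩, |011⟩): (a, b) = (-0.8386, -0.5448) → (-0.9782, -0.2077)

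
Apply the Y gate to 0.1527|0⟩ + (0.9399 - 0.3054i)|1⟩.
(-0.3054 - 0.9399i)|0⟩ + 0.1527i|1⟩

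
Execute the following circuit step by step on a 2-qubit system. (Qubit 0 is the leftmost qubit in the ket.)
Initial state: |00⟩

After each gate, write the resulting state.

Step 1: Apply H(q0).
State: 1/√2|00⟩ + 1/√2|10⟩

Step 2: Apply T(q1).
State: 1/√2|00⟩ + 1/√2|10⟩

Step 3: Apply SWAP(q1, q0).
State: 1/√2|00⟩ + 1/√2|01⟩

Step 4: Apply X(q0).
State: 1/√2|10⟩ + 1/√2|11⟩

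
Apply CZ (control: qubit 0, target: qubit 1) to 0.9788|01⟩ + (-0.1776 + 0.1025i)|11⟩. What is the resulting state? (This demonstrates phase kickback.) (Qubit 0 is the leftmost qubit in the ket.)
0.9788|01⟩ + (0.1776 - 0.1025i)|11⟩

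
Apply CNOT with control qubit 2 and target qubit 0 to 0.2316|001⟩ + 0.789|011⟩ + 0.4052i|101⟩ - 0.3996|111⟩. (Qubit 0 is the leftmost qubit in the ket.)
0.4052i|001⟩ - 0.3996|011⟩ + 0.2316|101⟩ + 0.789|111⟩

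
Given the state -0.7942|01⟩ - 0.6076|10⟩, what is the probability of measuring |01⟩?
0.6308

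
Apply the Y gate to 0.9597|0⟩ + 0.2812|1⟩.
-0.2812i|0⟩ + 0.9597i|1⟩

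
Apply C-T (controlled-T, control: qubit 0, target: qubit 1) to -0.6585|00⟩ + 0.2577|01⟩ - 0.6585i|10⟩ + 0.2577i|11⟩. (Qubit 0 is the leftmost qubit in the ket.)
-0.6585|00⟩ + 0.2577|01⟩ - 0.6585i|10⟩ + (-0.1822 + 0.1822i)|11⟩

C-T leaves the control-|0⟩ kets |00⟩, |01⟩ unchanged and applies T to qubit 1 on the control-|1⟩ pair (|10⟩, |11⟩).
T = [[1, 0], [0, (1/√2 + (1/√2)i)]].
With a = amp(|10⟩) = -0.6585i and b = amp(|11⟩) = 0.2577i:
new amp(|10⟩) = (1)·a = -0.6585i
new amp(|11⟩) = (1/√2 + (1/√2)i)·b = (-0.1822 + 0.1822i)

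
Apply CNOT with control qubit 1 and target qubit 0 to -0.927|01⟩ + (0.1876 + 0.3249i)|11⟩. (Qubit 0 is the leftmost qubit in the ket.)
(0.1876 + 0.3249i)|01⟩ - 0.927|11⟩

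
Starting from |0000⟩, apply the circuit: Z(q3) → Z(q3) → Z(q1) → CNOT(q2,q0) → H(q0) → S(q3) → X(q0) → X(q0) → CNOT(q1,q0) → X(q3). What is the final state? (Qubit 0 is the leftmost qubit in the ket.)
1/√2|0001⟩ + 1/√2|1001⟩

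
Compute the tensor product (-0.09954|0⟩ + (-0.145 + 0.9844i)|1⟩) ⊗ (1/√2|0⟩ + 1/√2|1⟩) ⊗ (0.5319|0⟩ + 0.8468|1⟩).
-0.03744|000⟩ - 0.0596|001⟩ - 0.03744|010⟩ - 0.0596|011⟩ + (-0.05454 + 0.3702i)|100⟩ + (-0.08682 + 0.5894i)|101⟩ + (-0.05454 + 0.3702i)|110⟩ + (-0.08682 + 0.5894i)|111⟩

amp(|b₁b₂…⟩) = product of the factor amplitudes for bits b₁, b₂, …; only kets whose every factor amplitude is nonzero survive.
|000⟩: (-0.09954)(1/√2)(0.5319) = -0.03744
|001⟩: (-0.09954)(1/√2)(0.8468) = -0.0596
|010⟩: (-0.09954)(1/√2)(0.5319) = -0.03744
|011⟩: (-0.09954)(1/√2)(0.8468) = -0.0596
|100⟩: (-0.145 + 0.9844i)(1/√2)(0.5319) = (-0.05454 + 0.3702i)
|101⟩: (-0.145 + 0.9844i)(1/√2)(0.8468) = (-0.08682 + 0.5894i)
|110⟩: (-0.145 + 0.9844i)(1/√2)(0.5319) = (-0.05454 + 0.3702i)
|111⟩: (-0.145 + 0.9844i)(1/√2)(0.8468) = (-0.08682 + 0.5894i)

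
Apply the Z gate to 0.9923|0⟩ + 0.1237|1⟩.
0.9923|0⟩ - 0.1237|1⟩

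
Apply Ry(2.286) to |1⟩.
-0.9099|0⟩ + 0.4149|1⟩

Ry(2.286) = [[cos(θ/2), −sin(θ/2)], [sin(θ/2), cos(θ/2)]]; θ = 2.286, cos(θ/2) ≈ 0.414867, sin(θ/2) ≈ 0.909882.
With a = amp(|0⟩) = 0 and b = amp(|1⟩) = 1:
new amp(|0⟩) = (0.414867)·a + (-0.909882)·b = -0.9099
new amp(|1⟩) = (0.909882)·a + (0.414867)·b = 0.4149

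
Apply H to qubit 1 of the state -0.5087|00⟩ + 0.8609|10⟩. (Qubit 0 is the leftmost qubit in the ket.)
-0.3597|00⟩ - 0.3597|01⟩ + 0.6087|10⟩ + 0.6087|11⟩

H on qubit 1 mixes each pair of kets that differ only in qubit 1: amplitudes (a, b) of (|…0…⟩, |…1…⟩) become ((a + b)/√2, (a − b)/√2). Kets absent from the input have amplitude 0.
(|00⟩, |01⟩): (a, b) = (-0.5087, 0) → (-0.3597, -0.3597)
(|10⟩, |11⟩): (a, b) = (0.8609, 0) → (0.6087, 0.6087)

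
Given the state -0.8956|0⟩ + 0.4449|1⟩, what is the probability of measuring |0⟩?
0.8021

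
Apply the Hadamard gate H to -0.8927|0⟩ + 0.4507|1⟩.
-0.3125|0⟩ - 0.9499|1⟩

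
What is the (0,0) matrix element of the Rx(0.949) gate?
0.8895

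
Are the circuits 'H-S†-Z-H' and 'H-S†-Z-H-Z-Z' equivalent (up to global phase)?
Yes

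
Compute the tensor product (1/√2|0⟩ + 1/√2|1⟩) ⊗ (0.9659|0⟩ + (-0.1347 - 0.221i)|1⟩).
0.683|00⟩ + (-0.09525 - 0.1563i)|01⟩ + 0.683|10⟩ + (-0.09525 - 0.1563i)|11⟩

amp(|b₁b₂…⟩) = product of the factor amplitudes for bits b₁, b₂, …; only kets whose every factor amplitude is nonzero survive.
|00⟩: (1/√2)(0.9659) = 0.683
|01⟩: (1/√2)(-0.1347 - 0.221i) = (-0.09525 - 0.1563i)
|10⟩: (1/√2)(0.9659) = 0.683
|11⟩: (1/√2)(-0.1347 - 0.221i) = (-0.09525 - 0.1563i)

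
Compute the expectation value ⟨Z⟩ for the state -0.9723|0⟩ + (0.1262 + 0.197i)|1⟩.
0.8906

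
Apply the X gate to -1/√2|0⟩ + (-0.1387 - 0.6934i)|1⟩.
(-0.1387 - 0.6934i)|0⟩ - 1/√2|1⟩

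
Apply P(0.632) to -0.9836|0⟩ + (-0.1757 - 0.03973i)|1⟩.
-0.9836|0⟩ + (-0.1183 - 0.1359i)|1⟩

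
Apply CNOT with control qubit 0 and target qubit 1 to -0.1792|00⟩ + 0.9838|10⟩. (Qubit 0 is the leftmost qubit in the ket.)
-0.1792|00⟩ + 0.9838|11⟩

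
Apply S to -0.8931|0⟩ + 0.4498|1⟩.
-0.8931|0⟩ + 0.4498i|1⟩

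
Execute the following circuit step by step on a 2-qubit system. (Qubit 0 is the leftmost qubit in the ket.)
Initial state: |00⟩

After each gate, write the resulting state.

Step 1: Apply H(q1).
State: 1/√2|00⟩ + 1/√2|01⟩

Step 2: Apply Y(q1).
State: -(1/√2)i|00⟩ + (1/√2)i|01⟩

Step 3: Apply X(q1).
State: (1/√2)i|00⟩ - (1/√2)i|01⟩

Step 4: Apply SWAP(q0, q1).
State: (1/√2)i|00⟩ - (1/√2)i|10⟩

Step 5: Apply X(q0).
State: -(1/√2)i|00⟩ + (1/√2)i|10⟩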